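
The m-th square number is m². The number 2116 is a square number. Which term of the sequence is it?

46

We need n² = 2116, so n = √2116 = 46.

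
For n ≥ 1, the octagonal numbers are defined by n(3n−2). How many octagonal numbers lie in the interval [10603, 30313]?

41

The n-th octagonal number is n(3n−2).
Smallest index with value ≥ 10603: n = 60 (giving 10680).
Largest index with value ≤ 30313: n = 100 (giving 29800).
Indices 60 through 100: 41 terms.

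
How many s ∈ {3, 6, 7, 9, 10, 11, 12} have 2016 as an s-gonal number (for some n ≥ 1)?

2

s = 3: P(3, 63) = 2016. ✓
s = 6: P(6, 32) = 2016. ✓
s = 7: P(7, 28) = 1918 and P(7, 29) = 2059; 2016 is not s-gonal.
s = 9: P(9, 24) = 1956 and P(9, 25) = 2125; 2016 is not s-gonal.
s = 10: P(10, 22) = 1870 and P(10, 23) = 2047; 2016 is not s-gonal.
s = 11: P(11, 21) = 1911 and P(11, 22) = 2101; 2016 is not s-gonal.
s = 12: P(12, 20) = 1920 and P(12, 21) = 2121; 2016 is not s-gonal.
Hits: s ∈ {3, 6} → 2.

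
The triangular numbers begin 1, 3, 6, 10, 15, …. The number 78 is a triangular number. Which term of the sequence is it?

12

Set n(n+1)/2 = 78, giving n² + n − 156 = 0.
So n = (-1 + 25) / 2 = 24/2 = 12.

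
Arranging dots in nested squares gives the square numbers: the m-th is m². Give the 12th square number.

144

The 12th square number is n² with n = 12.
12² = 144.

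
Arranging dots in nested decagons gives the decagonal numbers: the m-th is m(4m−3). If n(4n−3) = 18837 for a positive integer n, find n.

69

Set n(4n−3) = 18837, giving 4n² − 3n − 18837 = 0.
The discriminant is 9 + 16·18837 = 301401, and √301401 = 549.
So n = (3 + 549) / 8 = 552/8 = 69.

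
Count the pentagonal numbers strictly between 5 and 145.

7

The n-th pentagonal number is n(3n−1)/2.
Smallest index with value > 5: n = 3 (giving 12).
Largest index with value < 145: n = 9 (giving 117).
Indices 3 through 9: 7 terms.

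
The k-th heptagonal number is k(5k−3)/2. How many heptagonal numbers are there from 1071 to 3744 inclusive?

The n-th heptagonal number is n(5n−3)/2.
Smallest index with value ≥ 1071: n = 21 (giving 1071).
Largest index with value ≤ 3744: n = 39 (giving 3744).
Indices 21 through 39: 19 terms.

19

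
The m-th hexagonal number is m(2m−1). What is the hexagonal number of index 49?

49·(2·49 − 1) = 49·97 = 4753.

4753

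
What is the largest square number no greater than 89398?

Solve n² ≤ 89398 for integer n.
n = 298 gives 88804 ≤ 89398, while n = 299 gives 89401 > 89398; so the answer is 88804.

88804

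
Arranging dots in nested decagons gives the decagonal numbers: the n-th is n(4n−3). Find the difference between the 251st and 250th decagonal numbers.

Consecutive decagonal numbers differ by 8n − 7: here 8·251 − 7 = 2001.

2001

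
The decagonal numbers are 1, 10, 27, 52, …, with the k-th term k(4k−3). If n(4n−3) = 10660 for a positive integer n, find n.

52

Set n(4n−3) = 10660, giving 4n² − 3n − 10660 = 0.
The discriminant is 9 + 16·10660 = 170569, and √170569 = 413.
So n = (3 + 413) / 8 = 416/8 = 52.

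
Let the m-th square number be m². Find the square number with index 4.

The 4th square number is n² with n = 4.
4² = 16.

16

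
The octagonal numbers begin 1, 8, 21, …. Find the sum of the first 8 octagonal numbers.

Σ i(3i−2) = 3Σi² − 2Σi over i = 1..8.
Σi = 36 and Σi² = 204.
3·204 − 2·36 = 540.

540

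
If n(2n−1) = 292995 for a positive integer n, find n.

383

Set n(2n−1) = 292995, giving 2n² − n − 292995 = 0.
The discriminant is 1 + 8·292995 = 2343961, and √2343961 = 1531.
So n = (1 + 1531) / 4 = 1532/4 = 383.
Check: 383·(2·383 − 1) = 292995. ✓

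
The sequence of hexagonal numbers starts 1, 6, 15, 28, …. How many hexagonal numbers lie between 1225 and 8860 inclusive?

The n-th hexagonal number is n(2n−1).
Smallest index with value ≥ 1225: n = 25 (giving 1225).
Largest index with value ≤ 8860: n = 66 (giving 8646).
Indices 25 through 66: 42 terms.

42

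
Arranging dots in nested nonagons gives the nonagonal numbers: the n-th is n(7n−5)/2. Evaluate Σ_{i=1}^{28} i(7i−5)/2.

Σ i(7i−5)/2 = (7Σi² − 5Σi) / 2 over i = 1..28.
Σi = 406 and Σi² = 7714.
(7·7714 − 5·406) / 2 = 51968/2 = 25984.

25984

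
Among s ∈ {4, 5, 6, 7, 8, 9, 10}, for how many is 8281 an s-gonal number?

s = 4: P(4, 91) = 8281. ✓
s = 5: P(5, 74) = 8177 and P(5, 75) = 8400; 8281 is not s-gonal.
s = 6: P(6, 64) = 8128 and P(6, 65) = 8385; 8281 is not s-gonal.
s = 7: P(7, 57) = 8037 and P(7, 58) = 8323; 8281 is not s-gonal.
s = 8: P(8, 52) = 8008 and P(8, 53) = 8321; 8281 is not s-gonal.
s = 9: P(9, 49) = 8281. ✓
s = 10: P(10, 45) = 7965 and P(10, 46) = 8326; 8281 is not s-gonal.
Hits: s ∈ {4, 9} → 2.

2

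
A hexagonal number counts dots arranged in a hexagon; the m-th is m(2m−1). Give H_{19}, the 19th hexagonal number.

703

The 19th hexagonal number is n(2n−1) with n = 19.
19·(2·19 − 1) = 19·37 = 703.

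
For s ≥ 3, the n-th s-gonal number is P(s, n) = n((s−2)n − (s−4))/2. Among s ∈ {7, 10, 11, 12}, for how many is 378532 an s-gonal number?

s = 7: P(7, 389) = 377719 and P(7, 390) = 379665; 378532 is not s-gonal.
s = 10: P(10, 308) = 378532. ✓
s = 11: P(11, 290) = 377435 and P(11, 291) = 380046; 378532 is not s-gonal.
s = 12: P(12, 275) = 377025 and P(12, 276) = 379776; 378532 is not s-gonal.
Hits: s ∈ {10} → 1.

1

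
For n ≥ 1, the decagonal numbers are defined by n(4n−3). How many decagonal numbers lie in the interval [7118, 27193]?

40

The n-th decagonal number is n(4n−3).
Smallest index with value ≥ 7118: n = 43 (giving 7267).
Largest index with value ≤ 27193: n = 82 (giving 26650).
Indices 43 through 82: 40 terms.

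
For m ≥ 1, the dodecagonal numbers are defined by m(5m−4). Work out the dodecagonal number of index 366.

668316

366·(5·366 − 4) = 366·1826 = 668316.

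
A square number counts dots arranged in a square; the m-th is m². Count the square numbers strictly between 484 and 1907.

21

The n-th square number is n².
Smallest index with value > 484: n = 23 (giving 529).
Largest index with value < 1907: n = 43 (giving 1849).
Indices 23 through 43: 21 terms.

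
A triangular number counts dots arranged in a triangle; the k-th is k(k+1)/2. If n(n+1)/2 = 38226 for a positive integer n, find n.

Set n(n+1)/2 = 38226, giving n² + n − 76452 = 0.
The discriminant is 1 + 8·38226 = 305809, and √305809 = 553.
So n = (-1 + 553) / 2 = 552/2 = 276.
Check: 276·277/2 = 38226. ✓

276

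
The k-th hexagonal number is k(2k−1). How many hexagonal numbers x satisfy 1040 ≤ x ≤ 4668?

25

The n-th hexagonal number is n(2n−1).
Smallest index with value ≥ 1040: n = 24 (giving 1128).
Largest index with value ≤ 4668: n = 48 (giving 4560).
Indices 24 through 48: 25 terms.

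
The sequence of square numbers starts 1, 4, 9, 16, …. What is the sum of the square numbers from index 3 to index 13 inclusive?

814

Σ_{i=3}^{13} i² = 819 − 5 = 814.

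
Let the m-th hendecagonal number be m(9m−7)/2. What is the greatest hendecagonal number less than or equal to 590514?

588431

Solve n(9n−7)/2 ≤ 590514 for integer n.
n = 362 gives 588431 ≤ 590514, while n = 363 gives 591690 > 590514; so the answer is 588431.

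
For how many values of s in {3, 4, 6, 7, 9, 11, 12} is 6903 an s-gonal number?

s = 3: P(3, 117) = 6903. ✓
s = 4: P(4, 83) = 6889 and P(4, 84) = 7056; 6903 is not s-gonal.
s = 6: P(6, 59) = 6903. ✓
s = 7: P(7, 52) = 6682 and P(7, 53) = 6943; 6903 is not s-gonal.
s = 9: P(9, 44) = 6666 and P(9, 45) = 6975; 6903 is not s-gonal.
s = 11: P(11, 39) = 6708 and P(11, 40) = 7060; 6903 is not s-gonal.
s = 12: P(12, 37) = 6697 and P(12, 38) = 7068; 6903 is not s-gonal.
Hits: s ∈ {3, 6} → 2.

2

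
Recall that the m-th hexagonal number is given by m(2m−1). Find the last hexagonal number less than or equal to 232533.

Solve n(2n−1) ≤ 232533 for integer n.
n = 341 gives 232221 ≤ 232533, while n = 342 gives 233586 > 232533; so the answer is 232221.

232221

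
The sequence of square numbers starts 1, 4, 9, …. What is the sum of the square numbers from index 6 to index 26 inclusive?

Σ_{i=6}^{26} i² = 6201 − 55 = 6146.

6146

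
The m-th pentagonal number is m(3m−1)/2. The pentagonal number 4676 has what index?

Set n(3n−1)/2 = 4676, giving 3n² − n − 9352 = 0.
The discriminant is 1 + 24·4676 = 112225, and √112225 = 335.
So n = (1 + 335) / 6 = 336/6 = 56.
Check: 56·(3·56 − 1)/2 = 4676. ✓

56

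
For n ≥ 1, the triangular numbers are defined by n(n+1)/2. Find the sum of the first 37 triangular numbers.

Σ i(i+1)/2 = (Σi² + Σi) / 2 over i = 1..37.
Σi = 703 and Σi² = 17575.
(1·17575 + 1·703) / 2 = 18278/2 = 9139.

9139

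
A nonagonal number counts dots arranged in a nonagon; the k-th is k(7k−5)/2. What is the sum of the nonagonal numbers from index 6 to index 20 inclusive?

Σ i(7i−5)/2 = (7Σi² − 5Σi) / 2 over i = 6..20.
Σi = 210 − 15 = 195 and Σi² = 2870 − 55 = 2815.
(7·2815 − 5·195) / 2 = 18730/2 = 9365.

9365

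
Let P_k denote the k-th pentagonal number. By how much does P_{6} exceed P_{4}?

6·(3·6 − 1)/2 = 51 and 4·(3·4 − 1)/2 = 22.
Difference: 51 − 22 = 29.

29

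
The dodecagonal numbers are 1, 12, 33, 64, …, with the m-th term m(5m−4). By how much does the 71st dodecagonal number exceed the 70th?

Consecutive dodecagonal numbers differ by 10n − 9: here 10·71 − 9 = 701.

701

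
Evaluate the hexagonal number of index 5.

5·(2·5 − 1) = 5·9 = 45.

45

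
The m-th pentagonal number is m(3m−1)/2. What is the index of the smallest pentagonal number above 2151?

39

Solve n(3n−1)/2 > 2151 for integer n.
The largest n with value ≤ 2151 is 38 (since 2147 ≤ 2151 < 2262), so the first above is n = 39, value 2262.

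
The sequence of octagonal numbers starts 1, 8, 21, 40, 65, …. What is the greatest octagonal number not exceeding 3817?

3816

Solve n(3n−2) ≤ 3817 for integer n.
n = 36 gives 3816 ≤ 3817, while n = 37 gives 4033 > 3817; so the answer is 3816.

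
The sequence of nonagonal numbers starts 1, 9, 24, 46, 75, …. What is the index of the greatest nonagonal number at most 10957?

56

Solve n(7n−5)/2 ≤ 10957 for integer n.
n = 56 gives 10836 ≤ 10957, while n = 57 gives 11229 > 10957; so the answer is index 56.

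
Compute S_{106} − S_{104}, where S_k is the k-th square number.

420

106² = 11236 and 104² = 10816.
Difference: 11236 − 10816 = 420.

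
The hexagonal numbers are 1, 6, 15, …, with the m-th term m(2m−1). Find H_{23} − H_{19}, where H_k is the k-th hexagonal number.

332

23·(2·23 − 1) = 1035 and 19·(2·19 − 1) = 703.
Difference: 1035 − 703 = 332.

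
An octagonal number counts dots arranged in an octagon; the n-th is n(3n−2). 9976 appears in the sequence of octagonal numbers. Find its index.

58

Set n(3n−2) = 9976, giving 3n² − 2n − 9976 = 0.
So n = (2 + 346) / 6 = 348/6 = 58.
Check: 58·(3·58 − 2) = 9976. ✓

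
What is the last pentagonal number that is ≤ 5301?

Solve n(3n−1)/2 ≤ 5301 for integer n.
n = 59 gives 5192 ≤ 5301, while n = 60 gives 5370 > 5301; so the answer is 5192.

5192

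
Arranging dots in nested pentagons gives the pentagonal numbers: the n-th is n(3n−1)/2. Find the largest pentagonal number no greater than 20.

Solve n(3n−1)/2 ≤ 20 for integer n.
n = 3 gives 12 ≤ 20, while n = 4 gives 22 > 20; so the answer is 12.

12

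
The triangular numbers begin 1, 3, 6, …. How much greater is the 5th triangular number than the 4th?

Consecutive triangular numbers differ by n: T_{5} − T_{4} = 5.

5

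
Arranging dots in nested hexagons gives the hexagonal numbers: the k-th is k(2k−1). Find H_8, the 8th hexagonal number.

8·(2·8 − 1) = 8·15 = 120.

120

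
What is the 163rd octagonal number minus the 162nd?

Consecutive octagonal numbers differ by 6n − 5: here 6·163 − 5 = 973.

973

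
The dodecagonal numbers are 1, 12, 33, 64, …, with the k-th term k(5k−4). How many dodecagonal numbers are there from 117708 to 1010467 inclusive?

The n-th dodecagonal number is n(5n−4).
Smallest index with value ≥ 117708: n = 154 (giving 117964).
Largest index with value ≤ 1010467: n = 449 (giving 1006209).
Indices 154 through 449: 296 terms.

296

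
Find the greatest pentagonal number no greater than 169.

Solve n(3n−1)/2 ≤ 169 for integer n.
n = 10 gives 145 ≤ 169, while n = 11 gives 176 > 169; so the answer is 145.

145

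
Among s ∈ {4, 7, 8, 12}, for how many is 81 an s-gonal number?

2

s = 4: P(4, 9) = 81. ✓
s = 7: P(7, 6) = 81. ✓
s = 8: P(8, 5) = 65 and P(8, 6) = 96; 81 is not s-gonal.
s = 12: P(12, 4) = 64 and P(12, 5) = 105; 81 is not s-gonal.
Hits: s ∈ {4, 7} → 2.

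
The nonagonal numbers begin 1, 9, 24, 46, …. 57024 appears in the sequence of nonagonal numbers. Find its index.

128

Set n(7n−5)/2 = 57024, giving 7n² − 5n − 114048 = 0.
The discriminant is 25 + 56·57024 = 3193369, and √3193369 = 1787.
So n = (5 + 1787) / 14 = 1792/14 = 128.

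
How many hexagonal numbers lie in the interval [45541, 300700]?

The n-th hexagonal number is n(2n−1).
Smallest index with value ≥ 45541: n = 152 (giving 46056).
Largest index with value ≤ 300700: n = 388 (giving 300700).
Indices 152 through 388: 237 terms.

237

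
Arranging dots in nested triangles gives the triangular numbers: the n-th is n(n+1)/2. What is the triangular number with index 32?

528

The 32nd triangular number is n(n+1)/2 with n = 32.
32·33/2 = 1056/2 = 528.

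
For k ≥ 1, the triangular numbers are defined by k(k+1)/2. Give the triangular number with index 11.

11·12/2 = 132/2 = 66.

66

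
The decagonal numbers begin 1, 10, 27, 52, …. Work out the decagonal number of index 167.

The 167th decagonal number is n(4n−3) with n = 167.
167·(4·167 − 3) = 167·665 = 111055.

111055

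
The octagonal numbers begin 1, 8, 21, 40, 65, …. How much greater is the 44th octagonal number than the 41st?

759

44·(3·44 − 2) = 5720 and 41·(3·41 − 2) = 4961.
Difference: 5720 − 4961 = 759.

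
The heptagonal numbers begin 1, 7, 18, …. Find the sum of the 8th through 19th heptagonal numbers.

5582

Σ i(5i−3)/2 = (5Σi² − 3Σi) / 2 over i = 8..19.
Σi = 190 − 28 = 162 and Σi² = 2470 − 140 = 2330.
(5·2330 − 3·162) / 2 = 11164/2 = 5582.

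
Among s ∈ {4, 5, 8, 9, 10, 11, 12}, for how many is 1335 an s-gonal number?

1

s = 4: P(4, 36) = 1296 and P(4, 37) = 1369; 1335 is not s-gonal.
s = 5: P(5, 30) = 1335. ✓
s = 8: P(8, 21) = 1281 and P(8, 22) = 1408; 1335 is not s-gonal.
s = 9: P(9, 19) = 1216 and P(9, 20) = 1350; 1335 is not s-gonal.
s = 10: P(10, 18) = 1242 and P(10, 19) = 1387; 1335 is not s-gonal.
s = 11: P(11, 17) = 1241 and P(11, 18) = 1395; 1335 is not s-gonal.
s = 12: P(12, 16) = 1216 and P(12, 17) = 1377; 1335 is not s-gonal.
Hits: s ∈ {5} → 1.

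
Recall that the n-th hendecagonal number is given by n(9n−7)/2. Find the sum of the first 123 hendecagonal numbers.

2798742

Σ i(9i−7)/2 = (9Σi² − 7Σi) / 2 over i = 1..123.
Σi = 7626 and Σi² = 627874.
(9·627874 − 7·7626) / 2 = 5597484/2 = 2798742.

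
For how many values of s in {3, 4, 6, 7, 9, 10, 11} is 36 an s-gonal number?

2

s = 3: P(3, 8) = 36. ✓
s = 4: P(4, 6) = 36. ✓
s = 6: P(6, 4) = 28 and P(6, 5) = 45; 36 is not s-gonal.
s = 7: P(7, 4) = 34 and P(7, 5) = 55; 36 is not s-gonal.
s = 9: P(9, 3) = 24 and P(9, 4) = 46; 36 is not s-gonal.
s = 10: P(10, 3) = 27 and P(10, 4) = 52; 36 is not s-gonal.
s = 11: P(11, 3) = 30 and P(11, 4) = 58; 36 is not s-gonal.
Hits: s ∈ {3, 4} → 2.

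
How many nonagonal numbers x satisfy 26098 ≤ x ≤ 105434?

87

The n-th nonagonal number is n(7n−5)/2.
Smallest index with value ≥ 26098: n = 87 (giving 26274).
Largest index with value ≤ 105434: n = 173 (giving 104319).
Indices 87 through 173: 87 terms.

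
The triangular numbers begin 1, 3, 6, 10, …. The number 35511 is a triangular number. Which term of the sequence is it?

Set n(n+1)/2 = 35511, giving n² + n − 71022 = 0.
So n = (-1 + 533) / 2 = 532/2 = 266.

266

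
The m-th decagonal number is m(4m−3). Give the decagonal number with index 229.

The 229th decagonal number is n(4n−3) with n = 229.
229·(4·229 − 3) = 229·913 = 209077.

209077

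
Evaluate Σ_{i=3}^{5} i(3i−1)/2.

69

Σ i(3i−1)/2 = (3Σi² − Σi) / 2 over i = 3..5.
Σi = 15 − 3 = 12 and Σi² = 55 − 5 = 50.
(3·50 − 1·12) / 2 = 138/2 = 69.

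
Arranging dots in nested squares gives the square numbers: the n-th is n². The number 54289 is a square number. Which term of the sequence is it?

233

We need n² = 54289, so n = √54289 = 233.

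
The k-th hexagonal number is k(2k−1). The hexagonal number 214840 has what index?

Set n(2n−1) = 214840, giving 2n² − n − 214840 = 0.
So n = (1 + 1311) / 4 = 1312/4 = 328.

328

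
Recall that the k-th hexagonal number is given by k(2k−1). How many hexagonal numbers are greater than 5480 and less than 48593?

104

The n-th hexagonal number is n(2n−1).
Smallest index with value > 5480: n = 53 (giving 5565).
Largest index with value < 48593: n = 156 (giving 48516).
Indices 53 through 156: 104 terms.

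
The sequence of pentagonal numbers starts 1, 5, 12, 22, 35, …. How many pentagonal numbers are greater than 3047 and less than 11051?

40

The n-th pentagonal number is n(3n−1)/2.
Smallest index with value > 3047: n = 46 (giving 3151).
Largest index with value < 11051: n = 85 (giving 10795).
Indices 46 through 85: 40 terms.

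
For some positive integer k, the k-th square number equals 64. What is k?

8

We need n² = 64, so n = √64 = 8.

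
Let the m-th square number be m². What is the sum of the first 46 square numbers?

Σ_{i=1}^{46} i² = 46·47·93/6 = 33511.

33511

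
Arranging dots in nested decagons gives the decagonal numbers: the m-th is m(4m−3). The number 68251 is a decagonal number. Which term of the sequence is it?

131

Set n(4n−3) = 68251, giving 4n² − 3n − 68251 = 0.
The discriminant is 9 + 16·68251 = 1092025, and √1092025 = 1045.
So n = (3 + 1045) / 8 = 1048/8 = 131.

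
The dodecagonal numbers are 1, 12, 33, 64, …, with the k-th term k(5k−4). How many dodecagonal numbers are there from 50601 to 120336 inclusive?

55

The n-th dodecagonal number is n(5n−4).
Smallest index with value ≥ 50601: n = 101 (giving 50601).
Largest index with value ≤ 120336: n = 155 (giving 119505).
Indices 101 through 155: 55 terms.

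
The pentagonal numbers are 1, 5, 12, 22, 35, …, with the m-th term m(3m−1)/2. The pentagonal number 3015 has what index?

45

Set n(3n−1)/2 = 3015, giving 3n² − n − 6030 = 0.
So n = (1 + 269) / 6 = 270/6 = 45.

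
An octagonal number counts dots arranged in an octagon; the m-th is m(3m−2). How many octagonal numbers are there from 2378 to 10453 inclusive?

31

The n-th octagonal number is n(3n−2).
Smallest index with value ≥ 2378: n = 29 (giving 2465).
Largest index with value ≤ 10453: n = 59 (giving 10325).
Indices 29 through 59: 31 terms.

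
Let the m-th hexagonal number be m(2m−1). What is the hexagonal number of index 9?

The 9th hexagonal number is n(2n−1) with n = 9.
9·(2·9 − 1) = 9·17 = 153.

153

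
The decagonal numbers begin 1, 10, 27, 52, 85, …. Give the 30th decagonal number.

3510

The 30th decagonal number is n(4n−3) with n = 30.
30·(4·30 − 3) = 30·117 = 3510.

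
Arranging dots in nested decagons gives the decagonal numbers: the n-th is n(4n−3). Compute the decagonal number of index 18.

18·(4·18 − 3) = 18·69 = 1242.

1242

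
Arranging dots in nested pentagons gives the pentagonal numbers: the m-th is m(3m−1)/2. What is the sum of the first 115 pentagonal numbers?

Σ i(3i−1)/2 = (3Σi² − Σi) / 2 over i = 1..115.
Σi = 6670 and Σi² = 513590.
(3·513590 − 1·6670) / 2 = 1534100/2 = 767050.

767050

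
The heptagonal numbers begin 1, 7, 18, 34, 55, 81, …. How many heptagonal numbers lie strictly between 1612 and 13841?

The n-th heptagonal number is n(5n−3)/2.
Smallest index with value > 1612: n = 26 (giving 1651).
Largest index with value < 13841: n = 74 (giving 13579).
Indices 26 through 74: 49 terms.

49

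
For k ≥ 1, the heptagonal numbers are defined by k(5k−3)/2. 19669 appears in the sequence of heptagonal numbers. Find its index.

Set n(5n−3)/2 = 19669, giving 5n² − 3n − 39338 = 0.
The discriminant is 9 + 40·19669 = 786769, and √786769 = 887.
So n = (3 + 887) / 10 = 890/10 = 89.
Check: 89·(5·89 − 3)/2 = 19669. ✓

89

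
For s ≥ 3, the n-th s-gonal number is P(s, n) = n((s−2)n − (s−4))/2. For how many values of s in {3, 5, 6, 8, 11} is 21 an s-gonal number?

2

s = 3: P(3, 6) = 21. ✓
s = 5: P(5, 3) = 12 and P(5, 4) = 22; 21 is not s-gonal.
s = 6: P(6, 3) = 15 and P(6, 4) = 28; 21 is not s-gonal.
s = 8: P(8, 3) = 21. ✓
s = 11: P(11, 2) = 11 and P(11, 3) = 30; 21 is not s-gonal.
Hits: s ∈ {3, 8} → 2.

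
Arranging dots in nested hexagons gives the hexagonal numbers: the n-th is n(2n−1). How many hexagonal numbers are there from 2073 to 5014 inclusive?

The n-th hexagonal number is n(2n−1).
Smallest index with value ≥ 2073: n = 33 (giving 2145).
Largest index with value ≤ 5014: n = 50 (giving 4950).
Indices 33 through 50: 18 terms.

18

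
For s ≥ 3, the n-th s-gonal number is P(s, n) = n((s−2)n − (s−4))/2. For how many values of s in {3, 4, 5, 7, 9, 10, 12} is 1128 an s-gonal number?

s = 3: P(3, 47) = 1128. ✓
s = 4: P(4, 33) = 1089 and P(4, 34) = 1156; 1128 is not s-gonal.
s = 5: P(5, 27) = 1080 and P(5, 28) = 1162; 1128 is not s-gonal.
s = 7: P(7, 21) = 1071 and P(7, 22) = 1177; 1128 is not s-gonal.
s = 9: P(9, 18) = 1089 and P(9, 19) = 1216; 1128 is not s-gonal.
s = 10: P(10, 17) = 1105 and P(10, 18) = 1242; 1128 is not s-gonal.
s = 12: P(12, 15) = 1065 and P(12, 16) = 1216; 1128 is not s-gonal.
Hits: s ∈ {3} → 1.

1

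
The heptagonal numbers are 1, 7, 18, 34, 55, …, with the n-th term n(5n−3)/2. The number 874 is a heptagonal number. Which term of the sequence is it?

Set n(5n−3)/2 = 874, giving 5n² − 3n − 1748 = 0.
The discriminant is 9 + 40·874 = 34969, and √34969 = 187.
So n = (3 + 187) / 10 = 190/10 = 19.

19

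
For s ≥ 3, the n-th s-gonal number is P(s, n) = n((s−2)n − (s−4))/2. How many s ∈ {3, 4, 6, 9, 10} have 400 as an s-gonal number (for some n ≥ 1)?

s = 3: P(3, 27) = 378 and P(3, 28) = 406; 400 is not s-gonal.
s = 4: P(4, 20) = 400. ✓
s = 6: P(6, 14) = 378 and P(6, 15) = 435; 400 is not s-gonal.
s = 9: P(9, 11) = 396 and P(9, 12) = 474; 400 is not s-gonal.
s = 10: P(10, 10) = 370 and P(10, 11) = 451; 400 is not s-gonal.
Hits: s ∈ {4} → 1.

1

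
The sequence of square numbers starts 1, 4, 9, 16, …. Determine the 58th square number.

3364

The 58th square number is n² with n = 58.
58² = 3364.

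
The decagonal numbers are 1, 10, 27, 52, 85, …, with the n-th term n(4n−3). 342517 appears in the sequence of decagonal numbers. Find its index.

293

Set n(4n−3) = 342517, giving 4n² − 3n − 342517 = 0.
So n = (3 + 2341) / 8 = 2344/8 = 293.
Check: 293·(4·293 − 3) = 342517. ✓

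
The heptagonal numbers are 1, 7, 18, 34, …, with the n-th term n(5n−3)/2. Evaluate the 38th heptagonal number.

The 38th heptagonal number is n(5n−3)/2 with n = 38.
38·(5·38 − 3)/2 = 38·187/2 = 3553.

3553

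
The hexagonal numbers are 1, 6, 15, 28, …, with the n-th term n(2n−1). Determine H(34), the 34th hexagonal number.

34·(2·34 − 1) = 34·67 = 2278.

2278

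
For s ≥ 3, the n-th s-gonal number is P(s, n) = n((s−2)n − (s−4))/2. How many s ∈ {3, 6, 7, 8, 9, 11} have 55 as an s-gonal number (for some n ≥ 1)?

s = 3: P(3, 10) = 55. ✓
s = 6: P(6, 5) = 45 and P(6, 6) = 66; 55 is not s-gonal.
s = 7: P(7, 5) = 55. ✓
s = 8: P(8, 4) = 40 and P(8, 5) = 65; 55 is not s-gonal.
s = 9: P(9, 4) = 46 and P(9, 5) = 75; 55 is not s-gonal.
s = 11: P(11, 3) = 30 and P(11, 4) = 58; 55 is not s-gonal.
Hits: s ∈ {3, 7} → 2.

2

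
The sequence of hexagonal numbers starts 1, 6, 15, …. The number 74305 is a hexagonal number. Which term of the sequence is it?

Set n(2n−1) = 74305, giving 2n² − n − 74305 = 0.
The discriminant is 1 + 8·74305 = 594441, and √594441 = 771.
So n = (1 + 771) / 4 = 772/4 = 193.
Check: 193·(2·193 − 1) = 74305. ✓

193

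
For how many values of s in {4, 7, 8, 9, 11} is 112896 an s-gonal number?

s = 4: P(4, 336) = 112896. ✓
s = 7: P(7, 212) = 112042 and P(7, 213) = 113103; 112896 is not s-gonal.
s = 8: P(8, 194) = 112520 and P(8, 195) = 113685; 112896 is not s-gonal.
s = 9: P(9, 179) = 111696 and P(9, 180) = 112950; 112896 is not s-gonal.
s = 11: P(11, 158) = 111785 and P(11, 159) = 113208; 112896 is not s-gonal.
Hits: s ∈ {4} → 1.

1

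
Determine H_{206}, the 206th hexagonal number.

206·(2·206 − 1) = 206·411 = 84666.

84666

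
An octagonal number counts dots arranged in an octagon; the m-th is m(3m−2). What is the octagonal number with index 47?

6533

The 47th octagonal number is n(3n−2) with n = 47.
47·(3·47 − 2) = 47·139 = 6533.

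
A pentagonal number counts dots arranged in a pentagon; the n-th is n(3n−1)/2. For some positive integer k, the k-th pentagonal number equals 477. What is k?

18

Set n(3n−1)/2 = 477, giving 3n² − n − 954 = 0.
So n = (1 + 107) / 6 = 108/6 = 18.
Check: 18·(3·18 − 1)/2 = 477. ✓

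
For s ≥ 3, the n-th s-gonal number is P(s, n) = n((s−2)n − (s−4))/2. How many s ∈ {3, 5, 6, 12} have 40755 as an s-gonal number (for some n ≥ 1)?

s = 3: P(3, 285) = 40755. ✓
s = 5: P(5, 165) = 40755. ✓
s = 6: P(6, 143) = 40755. ✓
s = 12: P(12, 90) = 40140 and P(12, 91) = 41041; 40755 is not s-gonal.
Hits: s ∈ {3, 5, 6} → 3.

3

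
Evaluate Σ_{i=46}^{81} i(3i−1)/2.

222426

Σ i(3i−1)/2 = (3Σi² − Σi) / 2 over i = 46..81.
Σi = 3321 − 1035 = 2286 and Σi² = 180441 − 31395 = 149046.
(3·149046 − 1·2286) / 2 = 444852/2 = 222426.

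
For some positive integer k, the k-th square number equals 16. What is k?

We need n² = 16, so n = √16 = 4.
Check: 4² = 16. ✓

4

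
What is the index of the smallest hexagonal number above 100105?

224

Solve n(2n−1) > 100105 for integer n.
The largest n with value ≤ 100105 is 223 (since 99235 ≤ 100105 < 100128), so the first above is n = 224, value 100128.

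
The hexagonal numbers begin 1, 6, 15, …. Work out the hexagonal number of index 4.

28

4·(2·4 − 1) = 4·7 = 28.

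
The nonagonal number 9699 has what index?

53

Set n(7n−5)/2 = 9699, giving 7n² − 5n − 19398 = 0.
The discriminant is 25 + 56·9699 = 543169, and √543169 = 737.
So n = (5 + 737) / 14 = 742/14 = 53.
Check: 53·(7·53 − 5)/2 = 9699. ✓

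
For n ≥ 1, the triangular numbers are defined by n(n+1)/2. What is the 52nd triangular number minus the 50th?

103

52·53/2 = 1378 and 50·51/2 = 1275.
Difference: 1378 − 1275 = 103.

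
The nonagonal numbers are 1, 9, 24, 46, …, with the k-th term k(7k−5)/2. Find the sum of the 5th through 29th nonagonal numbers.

28775

Σ i(7i−5)/2 = (7Σi² − 5Σi) / 2 over i = 5..29.
Σi = 435 − 10 = 425 and Σi² = 8555 − 30 = 8525.
(7·8525 − 5·425) / 2 = 57550/2 = 28775.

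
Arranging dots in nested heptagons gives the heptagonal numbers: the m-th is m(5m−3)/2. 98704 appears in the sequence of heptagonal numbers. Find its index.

Set n(5n−3)/2 = 98704, giving 5n² − 3n − 197408 = 0.
So n = (3 + 1987) / 10 = 1990/10 = 199.
Check: 199·(5·199 − 3)/2 = 98704. ✓

199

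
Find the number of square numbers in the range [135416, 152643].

The n-th square number is n².
Smallest index with value ≥ 135416: n = 368 (giving 135424).
Largest index with value ≤ 152643: n = 390 (giving 152100).
Indices 368 through 390: 23 terms.

23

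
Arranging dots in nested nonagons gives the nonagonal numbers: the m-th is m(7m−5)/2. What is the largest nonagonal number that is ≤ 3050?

Solve n(7n−5)/2 ≤ 3050 for integer n.
n = 29 gives 2871 ≤ 3050, while n = 30 gives 3075 > 3050; so the answer is 2871.

2871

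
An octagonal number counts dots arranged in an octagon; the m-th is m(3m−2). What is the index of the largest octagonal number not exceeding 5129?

Solve n(3n−2) ≤ 5129 for integer n.
n = 41 gives 4961 ≤ 5129, while n = 42 gives 5208 > 5129; so the answer is index 41.

41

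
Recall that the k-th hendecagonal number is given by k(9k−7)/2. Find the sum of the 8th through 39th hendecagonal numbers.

89168

Σ i(9i−7)/2 = (9Σi² − 7Σi) / 2 over i = 8..39.
Σi = 780 − 28 = 752 and Σi² = 20540 − 140 = 20400.
(9·20400 − 7·752) / 2 = 178336/2 = 89168.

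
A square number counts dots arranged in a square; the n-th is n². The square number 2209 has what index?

47

We need n² = 2209, so n = √2209 = 47.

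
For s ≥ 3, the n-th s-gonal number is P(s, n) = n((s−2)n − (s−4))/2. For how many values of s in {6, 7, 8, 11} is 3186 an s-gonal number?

2

s = 6: P(6, 40) = 3160 and P(6, 41) = 3321; 3186 is not s-gonal.
s = 7: P(7, 36) = 3186. ✓
s = 8: P(8, 32) = 3008 and P(8, 33) = 3201; 3186 is not s-gonal.
s = 11: P(11, 27) = 3186. ✓
Hits: s ∈ {7, 11} → 2.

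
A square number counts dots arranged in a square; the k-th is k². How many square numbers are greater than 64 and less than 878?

21

The n-th square number is n².
Smallest index with value > 64: n = 9 (giving 81).
Largest index with value < 878: n = 29 (giving 841).
Indices 9 through 29: 21 terms.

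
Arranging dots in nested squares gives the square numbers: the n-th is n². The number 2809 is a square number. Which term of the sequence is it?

53

We need n² = 2809, so n = √2809 = 53.
Check: 53² = 2809. ✓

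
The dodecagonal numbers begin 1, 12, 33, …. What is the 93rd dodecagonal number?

93·(5·93 − 4) = 93·461 = 42873.

42873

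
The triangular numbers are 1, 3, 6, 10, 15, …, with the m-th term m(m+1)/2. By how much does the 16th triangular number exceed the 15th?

Consecutive triangular numbers differ by n: T_{16} − T_{15} = 16.

16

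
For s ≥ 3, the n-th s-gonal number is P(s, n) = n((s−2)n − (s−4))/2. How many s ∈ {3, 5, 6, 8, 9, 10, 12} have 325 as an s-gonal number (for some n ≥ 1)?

3

s = 3: P(3, 25) = 325. ✓
s = 5: P(5, 14) = 287 and P(5, 15) = 330; 325 is not s-gonal.
s = 6: P(6, 13) = 325. ✓
s = 8: P(8, 10) = 280 and P(8, 11) = 341; 325 is not s-gonal.
s = 9: P(9, 10) = 325. ✓
s = 10: P(10, 9) = 297 and P(10, 10) = 370; 325 is not s-gonal.
s = 12: P(12, 8) = 288 and P(12, 9) = 369; 325 is not s-gonal.
Hits: s ∈ {3, 6, 9} → 3.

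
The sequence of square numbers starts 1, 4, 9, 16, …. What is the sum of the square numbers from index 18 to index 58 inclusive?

Σ_{i=18}^{58} i² = 66729 − 1785 = 64944.

64944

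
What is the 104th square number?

10816

The 104th square number is n² with n = 104.
104² = 10816.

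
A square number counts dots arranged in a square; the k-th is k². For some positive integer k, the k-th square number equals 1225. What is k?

We need n² = 1225, so n = √1225 = 35.

35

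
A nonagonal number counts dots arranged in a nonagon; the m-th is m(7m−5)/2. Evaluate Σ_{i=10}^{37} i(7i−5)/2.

58870

Σ i(7i−5)/2 = (7Σi² − 5Σi) / 2 over i = 10..37.
Σi = 703 − 45 = 658 and Σi² = 17575 − 285 = 17290.
(7·17290 − 5·658) / 2 = 117740/2 = 58870.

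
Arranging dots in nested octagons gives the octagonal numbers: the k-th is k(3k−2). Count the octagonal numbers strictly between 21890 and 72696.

The n-th octagonal number is n(3n−2).
Smallest index with value > 21890: n = 86 (giving 22016).
Largest index with value < 72696: n = 155 (giving 71765).
Indices 86 through 155: 70 terms.

70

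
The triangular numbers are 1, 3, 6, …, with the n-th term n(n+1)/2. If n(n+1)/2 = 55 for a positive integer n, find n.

Set n(n+1)/2 = 55, giving n² + n − 110 = 0.
The discriminant is 1 + 8·55 = 441, and √441 = 21.
So n = (-1 + 21) / 2 = 20/2 = 10.

10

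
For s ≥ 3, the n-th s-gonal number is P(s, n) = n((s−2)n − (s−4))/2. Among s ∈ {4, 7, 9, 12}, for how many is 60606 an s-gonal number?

1

s = 4: P(4, 246) = 60516 and P(4, 247) = 61009; 60606 is not s-gonal.
s = 7: P(7, 156) = 60606. ✓
s = 9: P(9, 131) = 59736 and P(9, 132) = 60654; 60606 is not s-gonal.
s = 12: P(12, 110) = 60060 and P(12, 111) = 61161; 60606 is not s-gonal.
Hits: s ∈ {7} → 1.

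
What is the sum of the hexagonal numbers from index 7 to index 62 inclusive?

Σ i(2i−1) = 2Σi² − Σi over i = 7..62.
Σi = 1953 − 21 = 1932 and Σi² = 81375 − 91 = 81284.
2·81284 − 1·1932 = 160636.

160636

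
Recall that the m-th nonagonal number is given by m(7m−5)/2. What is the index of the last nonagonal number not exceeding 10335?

Solve n(7n−5)/2 ≤ 10335 for integer n.
n = 54 gives 10071 ≤ 10335, while n = 55 gives 10450 > 10335; so the answer is index 54.

54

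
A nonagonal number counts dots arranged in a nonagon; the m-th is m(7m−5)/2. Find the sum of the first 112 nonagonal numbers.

1645280

Σ i(7i−5)/2 = (7Σi² − 5Σi) / 2 over i = 1..112.
Σi = 6328 and Σi² = 474600.
(7·474600 − 5·6328) / 2 = 3290560/2 = 1645280.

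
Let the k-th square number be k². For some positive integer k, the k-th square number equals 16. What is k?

4

We need n² = 16, so n = √16 = 4.
Check: 4² = 16. ✓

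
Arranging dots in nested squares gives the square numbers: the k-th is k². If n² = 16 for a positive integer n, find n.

4

We need n² = 16, so n = √16 = 4.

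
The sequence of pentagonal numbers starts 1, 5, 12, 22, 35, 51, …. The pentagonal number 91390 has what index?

247

Set n(3n−1)/2 = 91390, giving 3n² − n − 182780 = 0.
The discriminant is 1 + 24·91390 = 2193361, and √2193361 = 1481.
So n = (1 + 1481) / 6 = 1482/6 = 247.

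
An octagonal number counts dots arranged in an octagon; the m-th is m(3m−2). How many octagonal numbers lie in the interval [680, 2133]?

The n-th octagonal number is n(3n−2).
Smallest index with value ≥ 680: n = 16 (giving 736).
Largest index with value ≤ 2133: n = 27 (giving 2133).
Indices 16 through 27: 12 terms.

12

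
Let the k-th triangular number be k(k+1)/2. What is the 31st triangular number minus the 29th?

31·32/2 = 496 and 29·30/2 = 435.
Difference: 496 − 435 = 61.

61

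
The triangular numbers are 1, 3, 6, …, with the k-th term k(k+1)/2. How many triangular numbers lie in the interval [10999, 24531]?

The n-th triangular number is n(n+1)/2.
Smallest index with value ≥ 10999: n = 148 (giving 11026).
Largest index with value ≤ 24531: n = 221 (giving 24531).
Indices 148 through 221: 74 terms.

74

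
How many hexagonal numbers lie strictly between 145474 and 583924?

The n-th hexagonal number is n(2n−1).
Smallest index with value > 145474: n = 270 (giving 145530).
Largest index with value < 583924: n = 540 (giving 582660).
Indices 270 through 540: 271 terms.

271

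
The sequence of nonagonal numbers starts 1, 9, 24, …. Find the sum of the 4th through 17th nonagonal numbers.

Σ i(7i−5)/2 = (7Σi² − 5Σi) / 2 over i = 4..17.
Σi = 153 − 6 = 147 and Σi² = 1785 − 14 = 1771.
(7·1771 − 5·147) / 2 = 11662/2 = 5831.

5831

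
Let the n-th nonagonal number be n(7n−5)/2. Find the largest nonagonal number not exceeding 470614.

Solve n(7n−5)/2 ≤ 470614 for integer n.
n = 367 gives 470494 ≤ 470614, while n = 368 gives 473064 > 470614; so the answer is 470494.

470494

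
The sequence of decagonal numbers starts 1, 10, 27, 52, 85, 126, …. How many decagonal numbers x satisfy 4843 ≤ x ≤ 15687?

The n-th decagonal number is n(4n−3).
Smallest index with value ≥ 4843: n = 36 (giving 5076).
Largest index with value ≤ 15687: n = 63 (giving 15687).
Indices 36 through 63: 28 terms.

28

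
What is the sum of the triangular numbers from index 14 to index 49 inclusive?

20370

Σ i(i+1)/2 = (Σi² + Σi) / 2 over i = 14..49.
Σi = 1225 − 91 = 1134 and Σi² = 40425 − 819 = 39606.
(1·39606 + 1·1134) / 2 = 40740/2 = 20370.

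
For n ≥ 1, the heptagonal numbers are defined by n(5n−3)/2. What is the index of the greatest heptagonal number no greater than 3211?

Solve n(5n−3)/2 ≤ 3211 for integer n.
n = 36 gives 3186 ≤ 3211, while n = 37 gives 3367 > 3211; so the answer is index 36.

36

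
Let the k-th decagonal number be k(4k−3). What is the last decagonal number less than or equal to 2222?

2047

Solve n(4n−3) ≤ 2222 for integer n.
n = 23 gives 2047 ≤ 2222, while n = 24 gives 2232 > 2222; so the answer is 2047.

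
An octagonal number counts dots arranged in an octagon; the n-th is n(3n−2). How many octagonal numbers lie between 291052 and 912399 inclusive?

240

The n-th octagonal number is n(3n−2).
Smallest index with value ≥ 291052: n = 312 (giving 291408).
Largest index with value ≤ 912399: n = 551 (giving 909701).
Indices 312 through 551: 240 terms.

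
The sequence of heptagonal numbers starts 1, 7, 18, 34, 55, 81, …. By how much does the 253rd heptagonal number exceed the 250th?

253·(5·253 − 3)/2 = 159643 and 250·(5·250 − 3)/2 = 155875.
Difference: 159643 − 155875 = 3768.

3768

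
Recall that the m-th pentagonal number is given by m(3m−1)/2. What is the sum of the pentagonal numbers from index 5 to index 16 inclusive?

Σ i(3i−1)/2 = (3Σi² − Σi) / 2 over i = 5..16.
Σi = 136 − 10 = 126 and Σi² = 1496 − 30 = 1466.
(3·1466 − 1·126) / 2 = 4272/2 = 2136.

2136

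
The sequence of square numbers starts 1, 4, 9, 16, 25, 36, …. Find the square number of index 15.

The 15th square number is n² with n = 15.
15² = 225.

225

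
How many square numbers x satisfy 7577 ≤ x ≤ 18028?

47

The n-th square number is n².
Smallest index with value ≥ 7577: n = 88 (giving 7744).
Largest index with value ≤ 18028: n = 134 (giving 17956).
Indices 88 through 134: 47 terms.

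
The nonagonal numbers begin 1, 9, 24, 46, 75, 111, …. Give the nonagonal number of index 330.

380325

The 330th nonagonal number is n(7n−5)/2 with n = 330.
330·(7·330 − 5)/2 = 330·2305/2 = 380325.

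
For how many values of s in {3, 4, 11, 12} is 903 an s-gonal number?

s = 3: P(3, 42) = 903. ✓
s = 4: P(4, 30) = 900 and P(4, 31) = 961; 903 is not s-gonal.
s = 11: P(11, 14) = 833 and P(11, 15) = 960; 903 is not s-gonal.
s = 12: P(12, 13) = 793 and P(12, 14) = 924; 903 is not s-gonal.
Hits: s ∈ {3} → 1.

1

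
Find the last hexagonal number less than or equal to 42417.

41905

Solve n(2n−1) ≤ 42417 for integer n.
n = 145 gives 41905 ≤ 42417, while n = 146 gives 42486 > 42417; so the answer is 41905.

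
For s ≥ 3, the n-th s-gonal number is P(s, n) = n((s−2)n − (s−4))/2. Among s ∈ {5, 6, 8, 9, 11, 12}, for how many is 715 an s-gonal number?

2

s = 5: P(5, 22) = 715. ✓
s = 6: P(6, 19) = 703 and P(6, 20) = 780; 715 is not s-gonal.
s = 8: P(8, 15) = 645 and P(8, 16) = 736; 715 is not s-gonal.
s = 9: P(9, 14) = 651 and P(9, 15) = 750; 715 is not s-gonal.
s = 11: P(11, 13) = 715. ✓
s = 12: P(12, 12) = 672 and P(12, 13) = 793; 715 is not s-gonal.
Hits: s ∈ {5, 11} → 2.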